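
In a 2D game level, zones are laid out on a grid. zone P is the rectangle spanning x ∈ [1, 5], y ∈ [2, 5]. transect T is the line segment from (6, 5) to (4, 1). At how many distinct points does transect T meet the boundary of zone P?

The segment meets the boundary at (4.5,2), (5,3).

2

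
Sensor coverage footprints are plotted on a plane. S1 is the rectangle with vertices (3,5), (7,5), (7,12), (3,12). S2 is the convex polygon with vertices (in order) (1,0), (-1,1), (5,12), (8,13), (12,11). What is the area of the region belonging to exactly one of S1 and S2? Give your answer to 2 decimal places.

|S1| = 28, |S2| = 63, |S1∩S2| = 23.8333.
|S1 △ S2| = |S1| + |S2| − 2·|S1∩S2| = 28 + 63 − 47.6667 = 43.33.

43.33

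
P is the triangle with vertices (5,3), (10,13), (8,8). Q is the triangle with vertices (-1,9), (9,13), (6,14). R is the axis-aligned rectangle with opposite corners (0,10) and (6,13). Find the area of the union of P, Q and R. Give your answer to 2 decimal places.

25.05

By inclusion–exclusion:
Individual areas: |P| = 2.5, |Q| = 11, |R| = 18.
|P∩Q| = 0.
|P∩R| = 0.
|Q∩R| = 6.45.
|P∩Q∩R| = 0.
|P ∪ Q ∪ R| = 31.5 − 6.45 + 0 = 25.05.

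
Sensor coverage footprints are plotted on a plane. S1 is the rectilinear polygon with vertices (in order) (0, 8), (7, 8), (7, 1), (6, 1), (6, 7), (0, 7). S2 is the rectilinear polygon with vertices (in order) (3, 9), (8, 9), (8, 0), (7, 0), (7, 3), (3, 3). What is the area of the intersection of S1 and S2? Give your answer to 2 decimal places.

8.00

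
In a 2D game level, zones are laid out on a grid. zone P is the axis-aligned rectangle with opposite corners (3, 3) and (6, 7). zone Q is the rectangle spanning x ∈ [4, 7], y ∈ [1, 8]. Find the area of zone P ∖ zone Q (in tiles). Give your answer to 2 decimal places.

4.00

|zone P∩zone Q|: x∈[4,6], y∈[3,7] → 2·4 = 8.
|zone P| = 12.
|zone P ∖ zone Q| = |zone P| − |zone P∩zone Q| = 12 − 8 = 4.00.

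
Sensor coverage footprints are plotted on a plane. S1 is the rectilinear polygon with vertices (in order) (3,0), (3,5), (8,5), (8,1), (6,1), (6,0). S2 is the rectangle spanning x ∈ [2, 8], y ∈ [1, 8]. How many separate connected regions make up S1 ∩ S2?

S1 ∩ S2 is a single connected region.

1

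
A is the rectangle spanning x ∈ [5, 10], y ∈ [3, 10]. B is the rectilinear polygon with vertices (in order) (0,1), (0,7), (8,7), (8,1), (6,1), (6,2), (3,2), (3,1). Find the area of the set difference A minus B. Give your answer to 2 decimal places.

23.00

|A| = 35, |A∩B| = 12.
|A ∖ B| = |A| − |A∩B| = 35 − 12 = 23.00.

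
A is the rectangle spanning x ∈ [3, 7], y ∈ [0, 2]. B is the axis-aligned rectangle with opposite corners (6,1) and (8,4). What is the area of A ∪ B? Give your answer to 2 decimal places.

By inclusion–exclusion:
Individual areas: |A| = 8, |B| = 6.
|A∩B|: x∈[6,7], y∈[1,2] → 1·1 = 1.
|A ∪ B| = 14 − 1 = 13.00.

13.00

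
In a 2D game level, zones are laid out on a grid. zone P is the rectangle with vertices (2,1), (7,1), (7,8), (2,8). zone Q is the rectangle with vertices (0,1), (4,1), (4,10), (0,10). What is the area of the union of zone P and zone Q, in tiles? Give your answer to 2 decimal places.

By inclusion–exclusion:
Individual areas: |zone P| = 35, |zone Q| = 36.
|zone P∩zone Q|: x∈[2,4], y∈[1,8] → 2·7 = 14.
|zone P ∪ zone Q| = 71 − 14 = 57.00.

57.00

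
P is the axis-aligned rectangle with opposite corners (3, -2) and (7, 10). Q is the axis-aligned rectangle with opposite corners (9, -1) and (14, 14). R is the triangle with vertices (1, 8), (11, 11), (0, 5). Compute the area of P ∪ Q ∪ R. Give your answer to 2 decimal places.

By inclusion–exclusion:
Individual areas: |P| = 48, |Q| = 75, |R| = 13.5.
|P∩Q| = 0 (no overlap).
|P∩R| = 5.8909.
|Q∩R| = 0.4909.
|P∩Q∩R| = 0.
|P ∪ Q ∪ R| = 136.5 − 6.3818 + 0 = 130.12.

130.12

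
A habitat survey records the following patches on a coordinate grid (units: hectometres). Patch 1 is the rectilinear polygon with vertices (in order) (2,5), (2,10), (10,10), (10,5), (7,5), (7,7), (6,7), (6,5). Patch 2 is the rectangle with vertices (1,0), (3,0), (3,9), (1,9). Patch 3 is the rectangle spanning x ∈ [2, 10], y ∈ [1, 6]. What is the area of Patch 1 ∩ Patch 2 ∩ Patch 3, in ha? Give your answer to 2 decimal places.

The intersection is the polygon with vertices (3,5), (2,5), (2,6), (3,6).
By the shoelace formula its area is 1.00.

1.00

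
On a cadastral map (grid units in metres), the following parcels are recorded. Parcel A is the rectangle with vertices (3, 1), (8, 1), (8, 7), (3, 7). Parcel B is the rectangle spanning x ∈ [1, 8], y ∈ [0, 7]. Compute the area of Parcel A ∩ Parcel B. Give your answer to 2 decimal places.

30.00

|Parcel A∩Parcel B|: x∈[3,8], y∈[1,7] → 5·6 = 30.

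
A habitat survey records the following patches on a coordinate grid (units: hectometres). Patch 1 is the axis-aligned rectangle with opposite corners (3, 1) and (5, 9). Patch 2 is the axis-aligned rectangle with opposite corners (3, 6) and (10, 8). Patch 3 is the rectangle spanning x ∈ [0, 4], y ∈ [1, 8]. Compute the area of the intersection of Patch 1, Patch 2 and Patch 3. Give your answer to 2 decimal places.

The intersection is the polygon with vertices (3,6), (3,8), (4,8), (4,6).
By the shoelace formula its area is 2.00.

2.00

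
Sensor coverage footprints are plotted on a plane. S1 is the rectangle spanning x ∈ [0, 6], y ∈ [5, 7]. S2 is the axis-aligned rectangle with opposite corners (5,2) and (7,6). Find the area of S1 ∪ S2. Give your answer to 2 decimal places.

19.00

By inclusion–exclusion:
Individual areas: |S1| = 12, |S2| = 8.
|S1∩S2|: x∈[5,6], y∈[5,6] → 1·1 = 1.
|S1 ∪ S2| = 20 − 1 = 19.00.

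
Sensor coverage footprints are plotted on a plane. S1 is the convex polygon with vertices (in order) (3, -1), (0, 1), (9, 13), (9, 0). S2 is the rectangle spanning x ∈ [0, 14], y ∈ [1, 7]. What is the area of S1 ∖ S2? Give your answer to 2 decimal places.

|S1| = 66, |S1∩S2| = 40.5.
|S1 ∖ S2| = |S1| − |S1∩S2| = 66 − 40.5 = 25.50.

25.50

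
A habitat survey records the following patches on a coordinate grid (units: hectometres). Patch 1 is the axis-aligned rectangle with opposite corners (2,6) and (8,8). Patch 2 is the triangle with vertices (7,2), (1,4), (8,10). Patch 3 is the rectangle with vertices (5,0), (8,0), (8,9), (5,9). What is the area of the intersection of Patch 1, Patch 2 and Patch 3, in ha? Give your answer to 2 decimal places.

5.06

The intersection is the polygon with vertices (7.5,6), (5,6), (5,7.429), (5.667,8), (7.75,8).
By the shoelace formula its area is 5.06.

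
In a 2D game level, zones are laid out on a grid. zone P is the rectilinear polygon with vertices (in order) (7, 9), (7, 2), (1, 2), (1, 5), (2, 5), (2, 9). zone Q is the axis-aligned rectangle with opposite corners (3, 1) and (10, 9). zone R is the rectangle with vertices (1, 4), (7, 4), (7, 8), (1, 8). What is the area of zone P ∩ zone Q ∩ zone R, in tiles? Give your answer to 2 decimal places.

16.00

The intersection is the polygon with vertices (3,8), (7,8), (7,4), (3,4).
By the shoelace formula its area is 16.00.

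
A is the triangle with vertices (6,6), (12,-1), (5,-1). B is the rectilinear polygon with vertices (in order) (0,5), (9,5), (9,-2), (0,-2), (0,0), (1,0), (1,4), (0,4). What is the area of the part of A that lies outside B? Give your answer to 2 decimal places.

5.75

|A| = 24.5, |A∩B| = 18.75.
|A ∖ B| = |A| − |A∩B| = 24.5 − 18.75 = 5.75.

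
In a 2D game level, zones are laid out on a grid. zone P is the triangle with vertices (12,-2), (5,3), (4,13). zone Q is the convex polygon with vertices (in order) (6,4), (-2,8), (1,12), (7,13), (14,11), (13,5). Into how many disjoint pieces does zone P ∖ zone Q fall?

2

zone P ∖ zone Q splits into 2 disjoint pieces (area 15.7888, area 0.0489).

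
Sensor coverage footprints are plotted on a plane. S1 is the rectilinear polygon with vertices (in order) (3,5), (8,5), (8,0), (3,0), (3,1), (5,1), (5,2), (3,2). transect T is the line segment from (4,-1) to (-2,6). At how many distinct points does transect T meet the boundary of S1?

2

The segment meets the boundary at (3,0.167), (3.143,0).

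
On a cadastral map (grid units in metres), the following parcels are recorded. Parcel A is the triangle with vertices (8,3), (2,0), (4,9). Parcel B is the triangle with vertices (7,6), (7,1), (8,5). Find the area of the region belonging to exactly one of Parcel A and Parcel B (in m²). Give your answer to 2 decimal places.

24.92

|Parcel A| = 24, |Parcel B| = 2.5, |Parcel A∩Parcel B| = 0.7922.
|Parcel A △ Parcel B| = |Parcel A| + |Parcel B| − 2·|Parcel A∩Parcel B| = 24 + 2.5 − 1.5844 = 24.92.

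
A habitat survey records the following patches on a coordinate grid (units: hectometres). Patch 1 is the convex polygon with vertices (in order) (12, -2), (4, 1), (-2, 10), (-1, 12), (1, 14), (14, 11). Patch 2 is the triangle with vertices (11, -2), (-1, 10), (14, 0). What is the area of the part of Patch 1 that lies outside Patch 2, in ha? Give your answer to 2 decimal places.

|Patch 1| = 161.5, |Patch 1∩Patch 2| = 27.8904.
|Patch 1 ∖ Patch 2| = |Patch 1| − |Patch 1∩Patch 2| = 161.5 − 27.8904 = 133.61.

133.61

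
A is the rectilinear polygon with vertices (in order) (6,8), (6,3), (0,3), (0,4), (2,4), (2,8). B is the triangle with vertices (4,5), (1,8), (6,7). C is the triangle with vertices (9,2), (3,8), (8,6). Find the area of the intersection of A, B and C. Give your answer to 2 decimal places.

1.41

The intersection is the polygon with vertices (5,7.2), (5.857,6.857), (5,6), (3.5,7.5).
By the shoelace formula its area is 1.41.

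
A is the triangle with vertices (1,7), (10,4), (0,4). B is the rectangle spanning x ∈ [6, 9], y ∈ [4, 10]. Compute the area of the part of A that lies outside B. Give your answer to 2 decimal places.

|A| = 15, |A∩B| = 2.5.
|A ∖ B| = |A| − |A∩B| = 15 − 2.5 = 12.50.

12.50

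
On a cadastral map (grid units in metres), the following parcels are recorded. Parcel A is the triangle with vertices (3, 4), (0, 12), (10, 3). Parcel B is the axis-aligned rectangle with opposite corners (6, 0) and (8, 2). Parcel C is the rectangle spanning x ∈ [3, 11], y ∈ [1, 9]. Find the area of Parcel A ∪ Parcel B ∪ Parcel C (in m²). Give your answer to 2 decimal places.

74.00

By inclusion–exclusion:
Individual areas: |Parcel A| = 26.5, |Parcel B| = 4, |Parcel C| = 64.
|Parcel A∩Parcel B| = 0.
|Parcel A∩Parcel C| = 18.5.
|Parcel B∩Parcel C|: x∈[6,8], y∈[1,2] → 2·1 = 2.
|Parcel A∩Parcel B∩Parcel C| = 0.
|Parcel A ∪ Parcel B ∪ Parcel C| = 94.5 − 20.5 + 0 = 74.00.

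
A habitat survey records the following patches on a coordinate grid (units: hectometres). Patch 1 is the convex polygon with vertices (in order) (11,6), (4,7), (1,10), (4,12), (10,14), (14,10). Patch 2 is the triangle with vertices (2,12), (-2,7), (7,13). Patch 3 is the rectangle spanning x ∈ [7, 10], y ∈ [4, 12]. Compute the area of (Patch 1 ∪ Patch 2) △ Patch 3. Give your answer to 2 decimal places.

60.44

|Patch 1 ∪ Patch 2| = 70.3.
|(Patch 1 ∪ Patch 2) ∩ Patch 3| = 16.9286.
|(Patch 1 ∪ Patch 2) △ Patch 3| = 70.3 + 24 − 33.8571 = 60.44.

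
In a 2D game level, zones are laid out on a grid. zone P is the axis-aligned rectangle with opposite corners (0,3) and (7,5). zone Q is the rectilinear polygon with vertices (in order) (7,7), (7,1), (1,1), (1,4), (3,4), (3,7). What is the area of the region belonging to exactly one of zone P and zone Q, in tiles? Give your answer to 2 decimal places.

|zone P| = 14, |zone Q| = 30, |zone P∩zone Q| = 10.
|zone P △ zone Q| = |zone P| + |zone Q| − 2·|zone P∩zone Q| = 14 + 30 − 20 = 24.00.

24.00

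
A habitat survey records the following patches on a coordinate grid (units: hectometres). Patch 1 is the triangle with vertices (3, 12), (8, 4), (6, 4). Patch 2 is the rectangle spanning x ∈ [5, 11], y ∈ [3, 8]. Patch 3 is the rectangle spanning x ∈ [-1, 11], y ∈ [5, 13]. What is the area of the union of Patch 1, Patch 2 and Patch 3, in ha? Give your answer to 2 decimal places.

By inclusion–exclusion:
Individual areas: |Patch 1| = 8, |Patch 2| = 30, |Patch 3| = 96.
|Patch 1∩Patch 2| = 5.6667.
|Patch 1∩Patch 3| = 6.125.
|Patch 2∩Patch 3|: x∈[5,11], y∈[5,8] → 6·3 = 18.
|Patch 1∩Patch 2∩Patch 3| = 3.7917.
|Patch 1 ∪ Patch 2 ∪ Patch 3| = 134 − 29.7917 + 3.7917 = 108.00.

108.00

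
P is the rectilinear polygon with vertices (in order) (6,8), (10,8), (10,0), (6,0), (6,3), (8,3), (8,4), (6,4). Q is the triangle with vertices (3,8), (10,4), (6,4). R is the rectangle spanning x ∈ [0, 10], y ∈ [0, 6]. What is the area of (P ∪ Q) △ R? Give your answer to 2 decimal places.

|P ∪ Q| = 33.4286.
|(P ∪ Q) ∩ R| = 23.5.
|(P ∪ Q) △ R| = 33.4286 + 60 − 47 = 46.43.

46.43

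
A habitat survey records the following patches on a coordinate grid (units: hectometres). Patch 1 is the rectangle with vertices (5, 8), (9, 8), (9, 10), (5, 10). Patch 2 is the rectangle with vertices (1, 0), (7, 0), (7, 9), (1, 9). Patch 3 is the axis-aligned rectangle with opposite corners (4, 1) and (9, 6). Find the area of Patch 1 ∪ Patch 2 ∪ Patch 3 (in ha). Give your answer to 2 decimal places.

By inclusion–exclusion:
Individual areas: |Patch 1| = 8, |Patch 2| = 54, |Patch 3| = 25.
|Patch 1∩Patch 2|: x∈[5,7], y∈[8,9] → 2·1 = 2.
|Patch 1∩Patch 3| = 0 (no overlap).
|Patch 2∩Patch 3|: x∈[4,7], y∈[1,6] → 3·5 = 15.
|Patch 1∩Patch 2∩Patch 3| = 0.
|Patch 1 ∪ Patch 2 ∪ Patch 3| = 87 − 17 + 0 = 70.00.

70.00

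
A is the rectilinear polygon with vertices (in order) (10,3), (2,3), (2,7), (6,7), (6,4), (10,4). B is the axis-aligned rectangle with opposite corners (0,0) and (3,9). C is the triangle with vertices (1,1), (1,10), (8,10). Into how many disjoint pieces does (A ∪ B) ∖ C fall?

(A ∪ B) ∖ C is a single connected region.

1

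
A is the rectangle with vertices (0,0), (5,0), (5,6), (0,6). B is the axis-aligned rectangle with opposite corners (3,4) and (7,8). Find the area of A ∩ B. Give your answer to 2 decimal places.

4.00

|A∩B|: x∈[3,5], y∈[4,6] → 2·2 = 4.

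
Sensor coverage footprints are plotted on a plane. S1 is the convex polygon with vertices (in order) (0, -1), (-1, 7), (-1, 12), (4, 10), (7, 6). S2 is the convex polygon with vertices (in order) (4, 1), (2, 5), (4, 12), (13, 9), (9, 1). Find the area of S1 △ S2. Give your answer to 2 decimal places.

|S1| = 58.5, |S2| = 80.5, |S1∩S2| = 20.3205.
|S1 △ S2| = |S1| + |S2| − 2·|S1∩S2| = 58.5 + 80.5 − 40.641 = 98.36.

98.36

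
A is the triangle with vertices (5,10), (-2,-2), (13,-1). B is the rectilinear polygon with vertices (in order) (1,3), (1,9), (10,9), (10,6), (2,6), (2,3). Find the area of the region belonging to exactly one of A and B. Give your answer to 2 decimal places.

|A| = 86.5, |B| = 30, |A∩B| = 10.8295.
|A △ B| = |A| + |B| − 2·|A∩B| = 86.5 + 30 − 21.6591 = 94.84.

94.84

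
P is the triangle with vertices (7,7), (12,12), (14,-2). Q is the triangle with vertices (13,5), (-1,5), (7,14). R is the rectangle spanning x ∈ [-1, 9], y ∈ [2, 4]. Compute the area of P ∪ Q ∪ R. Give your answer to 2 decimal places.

107.36

By inclusion–exclusion:
Individual areas: |P| = 40, |Q| = 63, |R| = 20.
|P∩Q| = 15.6444.
|P∩R| = 0.
|Q∩R| = 0.
|P∩Q∩R| = 0.
|P ∪ Q ∪ R| = 123 − 15.6444 + 0 = 107.36.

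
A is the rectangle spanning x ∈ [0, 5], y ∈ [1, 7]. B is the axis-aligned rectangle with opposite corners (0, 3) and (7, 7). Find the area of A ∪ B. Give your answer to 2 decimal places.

By inclusion–exclusion:
Individual areas: |A| = 30, |B| = 28.
|A∩B|: x∈[0,5], y∈[3,7] → 5·4 = 20.
|A ∪ B| = 58 − 20 = 38.00.

38.00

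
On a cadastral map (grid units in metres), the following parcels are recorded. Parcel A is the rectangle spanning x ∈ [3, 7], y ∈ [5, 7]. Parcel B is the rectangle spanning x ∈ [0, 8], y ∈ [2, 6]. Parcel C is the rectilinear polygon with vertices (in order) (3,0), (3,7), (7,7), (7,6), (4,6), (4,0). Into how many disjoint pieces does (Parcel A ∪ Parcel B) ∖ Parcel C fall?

(Parcel A ∪ Parcel B) ∖ Parcel C splits into 2 disjoint pieces (area 16, area 12).

2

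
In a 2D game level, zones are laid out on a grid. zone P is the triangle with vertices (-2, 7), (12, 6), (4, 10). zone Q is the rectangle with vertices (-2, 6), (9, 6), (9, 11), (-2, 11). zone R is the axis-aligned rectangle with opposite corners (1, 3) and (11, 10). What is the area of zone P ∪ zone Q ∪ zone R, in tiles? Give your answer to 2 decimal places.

By inclusion–exclusion:
Individual areas: |zone P| = 24, |zone Q| = 55, |zone R| = 70.
|zone P∩zone Q| = 22.0714.
|zone P∩zone R| = 21.2143.
|zone Q∩zone R|: x∈[1,9], y∈[6,10] → 8·4 = 32.
|zone P∩zone Q∩zone R| = 19.5.
|zone P ∪ zone Q ∪ zone R| = 149 − 75.2857 + 19.5 = 93.21.

93.21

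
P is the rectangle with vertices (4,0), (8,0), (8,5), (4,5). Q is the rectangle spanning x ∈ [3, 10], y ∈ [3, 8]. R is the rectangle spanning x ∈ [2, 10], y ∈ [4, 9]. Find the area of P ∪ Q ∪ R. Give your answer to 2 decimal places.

By inclusion–exclusion:
Individual areas: |P| = 20, |Q| = 35, |R| = 40.
|P∩Q|: x∈[4,8], y∈[3,5] → 4·2 = 8.
|P∩R|: x∈[4,8], y∈[4,5] → 4·1 = 4.
|Q∩R|: x∈[3,10], y∈[4,8] → 7·4 = 28.
|P∩Q∩R| = 4.
|P ∪ Q ∪ R| = 95 − 40 + 4 = 59.00.

59.00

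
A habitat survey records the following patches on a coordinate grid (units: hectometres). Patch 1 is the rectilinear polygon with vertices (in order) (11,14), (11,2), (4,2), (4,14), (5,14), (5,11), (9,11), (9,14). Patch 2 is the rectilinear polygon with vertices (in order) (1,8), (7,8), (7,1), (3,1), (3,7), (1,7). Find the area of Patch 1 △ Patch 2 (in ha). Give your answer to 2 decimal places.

66.00

|Patch 1| = 72, |Patch 2| = 30, |Patch 1∩Patch 2| = 18.
|Patch 1 △ Patch 2| = |Patch 1| + |Patch 2| − 2·|Patch 1∩Patch 2| = 72 + 30 − 36 = 66.00.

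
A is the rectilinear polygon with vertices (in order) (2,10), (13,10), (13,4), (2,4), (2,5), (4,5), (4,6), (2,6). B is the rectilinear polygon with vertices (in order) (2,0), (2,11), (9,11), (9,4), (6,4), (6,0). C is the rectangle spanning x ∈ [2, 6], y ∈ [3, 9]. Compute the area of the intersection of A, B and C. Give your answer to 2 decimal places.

18.00

The intersection is the polygon with vertices (2,4), (2,5), (4,5), (4,6), (2,6), (2,9), (6,9), (6,4).
By the shoelace formula its area is 18.00.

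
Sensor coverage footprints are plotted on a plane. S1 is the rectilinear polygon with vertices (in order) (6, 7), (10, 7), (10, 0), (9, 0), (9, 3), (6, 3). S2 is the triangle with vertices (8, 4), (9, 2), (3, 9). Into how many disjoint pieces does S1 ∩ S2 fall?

S1 ∩ S2 is a single connected region.

1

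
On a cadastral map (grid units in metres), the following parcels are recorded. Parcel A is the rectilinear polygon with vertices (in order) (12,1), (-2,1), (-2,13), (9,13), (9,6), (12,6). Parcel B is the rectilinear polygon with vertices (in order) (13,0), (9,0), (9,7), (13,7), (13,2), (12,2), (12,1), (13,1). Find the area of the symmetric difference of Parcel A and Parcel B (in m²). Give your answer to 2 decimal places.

144.00

|Parcel A| = 147, |Parcel B| = 27, |Parcel A∩Parcel B| = 15.
|Parcel A △ Parcel B| = |Parcel A| + |Parcel B| − 2·|Parcel A∩Parcel B| = 147 + 27 − 30 = 144.00.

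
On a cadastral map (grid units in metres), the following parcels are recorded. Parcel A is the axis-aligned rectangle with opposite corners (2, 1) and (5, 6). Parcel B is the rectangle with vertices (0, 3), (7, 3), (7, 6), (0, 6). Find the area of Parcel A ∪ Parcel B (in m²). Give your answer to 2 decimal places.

By inclusion–exclusion:
Individual areas: |Parcel A| = 15, |Parcel B| = 21.
|Parcel A∩Parcel B|: x∈[2,5], y∈[3,6] → 3·3 = 9.
|Parcel A ∪ Parcel B| = 36 − 9 = 27.00.

27.00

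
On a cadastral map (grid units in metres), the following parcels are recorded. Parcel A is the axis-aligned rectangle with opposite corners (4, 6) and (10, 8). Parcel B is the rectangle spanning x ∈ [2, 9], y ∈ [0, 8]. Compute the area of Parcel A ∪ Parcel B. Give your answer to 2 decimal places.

58.00

By inclusion–exclusion:
Individual areas: |Parcel A| = 12, |Parcel B| = 56.
|Parcel A∩Parcel B|: x∈[4,9], y∈[6,8] → 5·2 = 10.
|Parcel A ∪ Parcel B| = 68 − 10 = 58.00.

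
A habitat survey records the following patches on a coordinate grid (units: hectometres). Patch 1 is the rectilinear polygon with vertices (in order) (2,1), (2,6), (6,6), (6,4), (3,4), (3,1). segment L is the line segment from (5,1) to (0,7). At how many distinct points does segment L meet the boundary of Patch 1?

2

The segment meets the boundary at (3,3.4), (2,4.6).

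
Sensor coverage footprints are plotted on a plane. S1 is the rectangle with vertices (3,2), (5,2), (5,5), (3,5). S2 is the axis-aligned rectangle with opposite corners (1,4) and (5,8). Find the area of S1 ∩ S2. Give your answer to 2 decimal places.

|S1∩S2|: x∈[3,5], y∈[4,5] → 2·1 = 2.

2.00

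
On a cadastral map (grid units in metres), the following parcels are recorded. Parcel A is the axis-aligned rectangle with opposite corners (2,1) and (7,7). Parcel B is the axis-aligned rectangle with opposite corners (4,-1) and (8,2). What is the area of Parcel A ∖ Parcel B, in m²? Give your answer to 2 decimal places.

|Parcel A∩Parcel B|: x∈[4,7], y∈[1,2] → 3·1 = 3.
|Parcel A| = 30.
|Parcel A ∖ Parcel B| = |Parcel A| − |Parcel A∩Parcel B| = 30 − 3 = 27.00.

27.00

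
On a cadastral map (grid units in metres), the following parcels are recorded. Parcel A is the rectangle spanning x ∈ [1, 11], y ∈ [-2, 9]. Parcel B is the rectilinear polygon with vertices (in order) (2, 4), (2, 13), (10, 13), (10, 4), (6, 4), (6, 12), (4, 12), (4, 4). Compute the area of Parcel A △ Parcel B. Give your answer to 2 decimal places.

106.00

|Parcel A| = 110, |Parcel B| = 56, |Parcel A∩Parcel B| = 30.
|Parcel A △ Parcel B| = |Parcel A| + |Parcel B| − 2·|Parcel A∩Parcel B| = 110 + 56 − 60 = 106.00.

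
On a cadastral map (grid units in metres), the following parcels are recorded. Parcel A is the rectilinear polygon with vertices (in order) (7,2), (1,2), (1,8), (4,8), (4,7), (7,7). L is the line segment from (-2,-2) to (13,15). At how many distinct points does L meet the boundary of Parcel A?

The segment meets the boundary at (5.941,7), (1.529,2).

2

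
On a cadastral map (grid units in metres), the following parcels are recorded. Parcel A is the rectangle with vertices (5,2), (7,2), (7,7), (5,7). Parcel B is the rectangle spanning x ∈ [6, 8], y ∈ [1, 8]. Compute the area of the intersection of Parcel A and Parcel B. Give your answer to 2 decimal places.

|Parcel A∩Parcel B|: x∈[6,7], y∈[2,7] → 1·5 = 5.

5.00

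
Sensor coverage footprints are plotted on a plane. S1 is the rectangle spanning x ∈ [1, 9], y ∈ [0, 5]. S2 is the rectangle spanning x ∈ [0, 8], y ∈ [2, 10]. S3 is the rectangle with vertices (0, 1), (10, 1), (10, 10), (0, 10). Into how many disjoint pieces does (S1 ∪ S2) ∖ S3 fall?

1

(S1 ∪ S2) ∖ S3 is a single connected region.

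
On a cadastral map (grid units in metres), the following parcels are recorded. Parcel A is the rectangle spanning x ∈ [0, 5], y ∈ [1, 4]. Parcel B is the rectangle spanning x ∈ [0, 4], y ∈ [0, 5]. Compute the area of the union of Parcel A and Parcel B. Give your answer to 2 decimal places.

By inclusion–exclusion:
Individual areas: |Parcel A| = 15, |Parcel B| = 20.
|Parcel A∩Parcel B|: x∈[0,4], y∈[1,4] → 4·3 = 12.
|Parcel A ∪ Parcel B| = 35 − 12 = 23.00.

23.00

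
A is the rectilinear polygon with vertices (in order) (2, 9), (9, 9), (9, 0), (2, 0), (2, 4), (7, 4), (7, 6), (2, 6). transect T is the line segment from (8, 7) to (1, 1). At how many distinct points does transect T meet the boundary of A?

The segment meets the boundary at (2,1.857), (4.5,4), (6.833,6).

3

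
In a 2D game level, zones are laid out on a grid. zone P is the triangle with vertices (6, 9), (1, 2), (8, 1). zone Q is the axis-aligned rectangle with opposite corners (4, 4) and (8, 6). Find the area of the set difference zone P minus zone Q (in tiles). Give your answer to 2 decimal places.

|zone P| = 27, |zone P∩zone Q| = 6.
|zone P ∖ zone Q| = |zone P| − |zone P∩zone Q| = 27 − 6 = 21.00.

21.00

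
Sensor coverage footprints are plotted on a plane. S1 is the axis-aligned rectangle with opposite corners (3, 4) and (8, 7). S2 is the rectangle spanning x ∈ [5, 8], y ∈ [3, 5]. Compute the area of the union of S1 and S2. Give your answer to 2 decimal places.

By inclusion–exclusion:
Individual areas: |S1| = 15, |S2| = 6.
|S1∩S2|: x∈[5,8], y∈[4,5] → 3·1 = 3.
|S1 ∪ S2| = 21 − 3 = 18.00.

18.00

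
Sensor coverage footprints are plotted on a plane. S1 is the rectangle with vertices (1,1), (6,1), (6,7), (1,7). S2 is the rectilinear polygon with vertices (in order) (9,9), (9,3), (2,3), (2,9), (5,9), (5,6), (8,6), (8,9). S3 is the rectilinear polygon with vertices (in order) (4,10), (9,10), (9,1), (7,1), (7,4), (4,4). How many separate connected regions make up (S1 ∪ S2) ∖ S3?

(S1 ∪ S2) ∖ S3 is a single connected region.

1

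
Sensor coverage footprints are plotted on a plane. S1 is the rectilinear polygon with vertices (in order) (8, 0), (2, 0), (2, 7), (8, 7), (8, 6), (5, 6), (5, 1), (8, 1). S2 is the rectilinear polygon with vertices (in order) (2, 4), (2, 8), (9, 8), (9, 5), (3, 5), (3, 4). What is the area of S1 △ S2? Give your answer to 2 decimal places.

|S1| = 27, |S2| = 22, |S1∩S2| = 10.
|S1 △ S2| = |S1| + |S2| − 2·|S1∩S2| = 27 + 22 − 20 = 29.00.

29.00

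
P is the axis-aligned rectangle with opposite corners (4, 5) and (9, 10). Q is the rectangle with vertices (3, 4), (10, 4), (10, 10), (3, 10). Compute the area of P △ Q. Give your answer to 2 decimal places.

17.00

|P∩Q|: x∈[4,9], y∈[5,10] → 5·5 = 25.
|P △ Q| = |P| + |Q| − 2·|P∩Q| = 25 + 42 − 50 = 17.00.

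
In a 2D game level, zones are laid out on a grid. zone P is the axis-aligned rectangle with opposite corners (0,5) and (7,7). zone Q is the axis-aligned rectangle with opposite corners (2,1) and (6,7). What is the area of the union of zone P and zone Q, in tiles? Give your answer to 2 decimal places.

30.00

By inclusion–exclusion:
Individual areas: |zone P| = 14, |zone Q| = 24.
|zone P∩zone Q|: x∈[2,6], y∈[5,7] → 4·2 = 8.
|zone P ∪ zone Q| = 38 − 8 = 30.00.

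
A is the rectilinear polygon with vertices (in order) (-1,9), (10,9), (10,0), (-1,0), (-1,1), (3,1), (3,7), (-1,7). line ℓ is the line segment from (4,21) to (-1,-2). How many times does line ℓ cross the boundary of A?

4

The segment meets the boundary at (-0.565,0), (-0.348,1), (0.957,7), (1.391,9).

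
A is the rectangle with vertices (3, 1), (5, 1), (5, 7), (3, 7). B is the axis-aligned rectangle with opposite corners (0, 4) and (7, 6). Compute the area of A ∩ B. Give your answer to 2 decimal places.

|A∩B|: x∈[3,5], y∈[4,6] → 2·2 = 4.

4.00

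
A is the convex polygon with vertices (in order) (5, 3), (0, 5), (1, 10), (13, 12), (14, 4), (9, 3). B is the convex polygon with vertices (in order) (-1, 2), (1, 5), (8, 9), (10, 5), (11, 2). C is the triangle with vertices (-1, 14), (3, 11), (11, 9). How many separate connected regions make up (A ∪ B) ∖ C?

(A ∪ B) ∖ C is a single connected region.

1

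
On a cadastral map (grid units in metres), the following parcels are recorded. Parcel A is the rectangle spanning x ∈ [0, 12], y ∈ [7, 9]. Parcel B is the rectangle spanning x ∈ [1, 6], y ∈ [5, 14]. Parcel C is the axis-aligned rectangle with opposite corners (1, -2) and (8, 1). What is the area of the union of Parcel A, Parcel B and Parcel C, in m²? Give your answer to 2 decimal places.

By inclusion–exclusion:
Individual areas: |Parcel A| = 24, |Parcel B| = 45, |Parcel C| = 21.
|Parcel A∩Parcel B|: x∈[1,6], y∈[7,9] → 5·2 = 10.
|Parcel A∩Parcel C| = 0 (no overlap).
|Parcel B∩Parcel C| = 0 (no overlap).
|Parcel A∩Parcel B∩Parcel C| = 0.
|Parcel A ∪ Parcel B ∪ Parcel C| = 90 − 10 + 0 = 80.00.

80.00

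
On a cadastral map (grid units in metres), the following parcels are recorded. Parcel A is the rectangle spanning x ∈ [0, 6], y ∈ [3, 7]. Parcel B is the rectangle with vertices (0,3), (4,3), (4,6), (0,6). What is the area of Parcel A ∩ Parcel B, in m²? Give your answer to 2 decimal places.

|Parcel A∩Parcel B|: x∈[0,4], y∈[3,6] → 4·3 = 12.

12.00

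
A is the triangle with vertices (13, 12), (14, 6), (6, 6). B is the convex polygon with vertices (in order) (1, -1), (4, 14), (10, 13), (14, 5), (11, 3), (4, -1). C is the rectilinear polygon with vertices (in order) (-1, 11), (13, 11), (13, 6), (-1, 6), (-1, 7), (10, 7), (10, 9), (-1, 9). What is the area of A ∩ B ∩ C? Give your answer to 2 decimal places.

The intersection is the polygon with vertices (7.167,7), (10,7), (10,9), (9.5,9), (11.25,10.5), (13,7), (13,6), (6,6).
By the shoelace formula its area is 13.29.

13.29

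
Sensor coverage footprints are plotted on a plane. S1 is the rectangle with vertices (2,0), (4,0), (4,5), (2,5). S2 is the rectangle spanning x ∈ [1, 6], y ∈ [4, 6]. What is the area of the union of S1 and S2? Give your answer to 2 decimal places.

By inclusion–exclusion:
Individual areas: |S1| = 10, |S2| = 10.
|S1∩S2|: x∈[2,4], y∈[4,5] → 2·1 = 2.
|S1 ∪ S2| = 20 − 2 = 18.00.

18.00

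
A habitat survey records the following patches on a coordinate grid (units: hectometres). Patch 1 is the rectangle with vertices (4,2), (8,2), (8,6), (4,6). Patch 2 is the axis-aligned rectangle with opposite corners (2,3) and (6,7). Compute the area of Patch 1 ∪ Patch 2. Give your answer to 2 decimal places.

By inclusion–exclusion:
Individual areas: |Patch 1| = 16, |Patch 2| = 16.
|Patch 1∩Patch 2|: x∈[4,6], y∈[3,6] → 2·3 = 6.
|Patch 1 ∪ Patch 2| = 32 − 6 = 26.00.

26.00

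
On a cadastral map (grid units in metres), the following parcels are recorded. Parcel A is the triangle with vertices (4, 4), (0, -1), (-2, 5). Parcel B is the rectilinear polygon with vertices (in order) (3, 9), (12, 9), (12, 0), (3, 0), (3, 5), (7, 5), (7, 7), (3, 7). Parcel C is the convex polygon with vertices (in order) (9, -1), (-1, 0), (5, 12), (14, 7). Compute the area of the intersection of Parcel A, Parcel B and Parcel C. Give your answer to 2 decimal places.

The intersection is the polygon with vertices (3,4.167), (4,4), (3,2.75).
By the shoelace formula its area is 0.71.

0.71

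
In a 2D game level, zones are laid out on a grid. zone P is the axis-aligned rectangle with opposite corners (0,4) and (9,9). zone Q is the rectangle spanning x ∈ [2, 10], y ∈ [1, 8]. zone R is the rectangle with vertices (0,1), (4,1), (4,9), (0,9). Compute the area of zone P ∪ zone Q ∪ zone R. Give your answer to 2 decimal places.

79.00

By inclusion–exclusion:
Individual areas: |zone P| = 45, |zone Q| = 56, |zone R| = 32.
|zone P∩zone Q|: x∈[2,9], y∈[4,8] → 7·4 = 28.
|zone P∩zone R|: x∈[0,4], y∈[4,9] → 4·5 = 20.
|zone Q∩zone R|: x∈[2,4], y∈[1,8] → 2·7 = 14.
|zone P∩zone Q∩zone R| = 8.
|zone P ∪ zone Q ∪ zone R| = 133 − 62 + 8 = 79.00.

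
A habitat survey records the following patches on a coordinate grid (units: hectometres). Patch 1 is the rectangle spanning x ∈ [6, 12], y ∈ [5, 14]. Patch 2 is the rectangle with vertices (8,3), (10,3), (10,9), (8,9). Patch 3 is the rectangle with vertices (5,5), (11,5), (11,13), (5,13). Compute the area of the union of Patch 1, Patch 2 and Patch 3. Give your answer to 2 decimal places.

66.00

By inclusion–exclusion:
Individual areas: |Patch 1| = 54, |Patch 2| = 12, |Patch 3| = 48.
|Patch 1∩Patch 2|: x∈[8,10], y∈[5,9] → 2·4 = 8.
|Patch 1∩Patch 3|: x∈[6,11], y∈[5,13] → 5·8 = 40.
|Patch 2∩Patch 3|: x∈[8,10], y∈[5,9] → 2·4 = 8.
|Patch 1∩Patch 2∩Patch 3| = 8.
|Patch 1 ∪ Patch 2 ∪ Patch 3| = 114 − 56 + 8 = 66.00.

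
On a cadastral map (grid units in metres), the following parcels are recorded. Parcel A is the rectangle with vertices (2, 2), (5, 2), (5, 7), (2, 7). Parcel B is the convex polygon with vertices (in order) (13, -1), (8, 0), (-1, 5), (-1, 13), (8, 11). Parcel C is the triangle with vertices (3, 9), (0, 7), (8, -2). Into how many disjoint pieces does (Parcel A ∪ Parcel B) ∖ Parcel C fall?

1

(Parcel A ∪ Parcel B) ∖ Parcel C is a single connected region.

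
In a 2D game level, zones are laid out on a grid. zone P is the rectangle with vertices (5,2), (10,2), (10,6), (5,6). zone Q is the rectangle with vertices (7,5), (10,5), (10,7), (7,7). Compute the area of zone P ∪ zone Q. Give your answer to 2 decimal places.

By inclusion–exclusion:
Individual areas: |zone P| = 20, |zone Q| = 6.
|zone P∩zone Q|: x∈[7,10], y∈[5,6] → 3·1 = 3.
|zone P ∪ zone Q| = 26 − 3 = 23.00.

23.00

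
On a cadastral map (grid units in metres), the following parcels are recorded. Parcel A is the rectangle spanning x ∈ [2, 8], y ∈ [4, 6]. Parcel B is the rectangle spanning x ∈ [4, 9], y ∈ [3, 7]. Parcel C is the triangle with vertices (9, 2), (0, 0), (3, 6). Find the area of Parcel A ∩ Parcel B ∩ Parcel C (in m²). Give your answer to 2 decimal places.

1.33

The intersection is the polygon with vertices (4,4), (4,5.333), (6,4).
By the shoelace formula its area is 1.33.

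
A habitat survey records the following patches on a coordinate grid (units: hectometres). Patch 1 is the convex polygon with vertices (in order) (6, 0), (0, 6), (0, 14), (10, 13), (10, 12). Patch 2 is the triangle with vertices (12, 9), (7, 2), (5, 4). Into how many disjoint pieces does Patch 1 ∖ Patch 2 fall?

Patch 1 ∖ Patch 2 is a single connected region.

1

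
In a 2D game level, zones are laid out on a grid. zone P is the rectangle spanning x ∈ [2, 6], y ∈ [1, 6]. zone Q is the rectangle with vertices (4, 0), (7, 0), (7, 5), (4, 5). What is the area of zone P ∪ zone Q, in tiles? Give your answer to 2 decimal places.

27.00

By inclusion–exclusion:
Individual areas: |zone P| = 20, |zone Q| = 15.
|zone P∩zone Q|: x∈[4,6], y∈[1,5] → 2·4 = 8.
|zone P ∪ zone Q| = 35 − 8 = 27.00.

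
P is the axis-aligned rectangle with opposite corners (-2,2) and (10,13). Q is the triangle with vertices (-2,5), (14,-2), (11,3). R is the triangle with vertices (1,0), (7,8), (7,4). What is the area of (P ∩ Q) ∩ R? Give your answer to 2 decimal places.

3.31

The region (P ∩ Q) ∩ R is the polygon with vertices (3.082,2.776), (4.052,4.069), (6.531,3.688), (4.34,2.226).
By the shoelace formula its area is 3.31.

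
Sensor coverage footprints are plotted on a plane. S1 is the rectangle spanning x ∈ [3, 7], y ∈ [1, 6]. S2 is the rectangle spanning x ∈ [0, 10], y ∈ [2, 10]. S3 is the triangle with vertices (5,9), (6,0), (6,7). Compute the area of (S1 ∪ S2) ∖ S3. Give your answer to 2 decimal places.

|S1 ∪ S2| = 84.
|(S1 ∪ S2) ∩ S3| = 3.4444.
|(S1 ∪ S2) ∖ S3| = 84 − 3.4444 = 80.56.

80.56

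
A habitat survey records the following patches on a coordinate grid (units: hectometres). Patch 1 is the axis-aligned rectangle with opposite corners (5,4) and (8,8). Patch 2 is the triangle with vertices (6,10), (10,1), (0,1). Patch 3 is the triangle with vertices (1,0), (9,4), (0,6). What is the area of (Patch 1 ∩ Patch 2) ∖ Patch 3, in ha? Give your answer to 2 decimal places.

|Patch 1 ∩ Patch 2| = 10.6111.
|(Patch 1 ∩ Patch 2) ∩ Patch 3| = 1.6667.
|(Patch 1 ∩ Patch 2) ∖ Patch 3| = 10.6111 − 1.6667 = 8.94.

8.94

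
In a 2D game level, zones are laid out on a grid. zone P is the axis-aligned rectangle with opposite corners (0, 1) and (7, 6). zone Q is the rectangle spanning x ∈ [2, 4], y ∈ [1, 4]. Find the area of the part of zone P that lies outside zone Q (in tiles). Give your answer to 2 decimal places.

|zone P∩zone Q|: x∈[2,4], y∈[1,4] → 2·3 = 6.
|zone P| = 35.
|zone P ∖ zone Q| = |zone P| − |zone P∩zone Q| = 35 − 6 = 29.00.

29.00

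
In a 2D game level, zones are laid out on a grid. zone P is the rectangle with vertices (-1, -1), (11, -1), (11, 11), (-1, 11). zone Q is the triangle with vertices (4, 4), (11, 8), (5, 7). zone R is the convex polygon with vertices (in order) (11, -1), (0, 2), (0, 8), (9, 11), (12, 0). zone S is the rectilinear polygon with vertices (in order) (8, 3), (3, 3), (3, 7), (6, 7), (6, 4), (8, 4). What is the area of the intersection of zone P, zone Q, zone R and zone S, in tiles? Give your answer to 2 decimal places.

The intersection is the polygon with vertices (4,4), (5,7), (6,7), (6,5.143).
By the shoelace formula its area is 3.36.

3.36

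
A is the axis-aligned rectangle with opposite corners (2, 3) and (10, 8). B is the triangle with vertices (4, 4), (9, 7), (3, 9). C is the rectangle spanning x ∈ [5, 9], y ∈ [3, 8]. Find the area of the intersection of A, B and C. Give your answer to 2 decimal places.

7.30

The intersection is the polygon with vertices (9,7), (5,4.6), (5,8), (6,8).
By the shoelace formula its area is 7.30.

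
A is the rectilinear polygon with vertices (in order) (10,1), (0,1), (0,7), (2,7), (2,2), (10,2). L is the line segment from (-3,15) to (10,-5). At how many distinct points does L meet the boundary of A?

The segment meets the boundary at (6.1,1), (5.45,2).

2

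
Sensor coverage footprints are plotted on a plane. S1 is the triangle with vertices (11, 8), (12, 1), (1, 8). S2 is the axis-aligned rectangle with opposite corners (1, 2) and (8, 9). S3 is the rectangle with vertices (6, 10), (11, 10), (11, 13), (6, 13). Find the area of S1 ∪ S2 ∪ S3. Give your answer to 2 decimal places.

83.41

By inclusion–exclusion:
Individual areas: |S1| = 35, |S2| = 49, |S3| = 15.
|S1∩S2| = 15.5909.
|S1∩S3| = 0.
|S2∩S3| = 0 (no overlap).
|S1∩S2∩S3| = 0.
|S1 ∪ S2 ∪ S3| = 99 − 15.5909 + 0 = 83.41.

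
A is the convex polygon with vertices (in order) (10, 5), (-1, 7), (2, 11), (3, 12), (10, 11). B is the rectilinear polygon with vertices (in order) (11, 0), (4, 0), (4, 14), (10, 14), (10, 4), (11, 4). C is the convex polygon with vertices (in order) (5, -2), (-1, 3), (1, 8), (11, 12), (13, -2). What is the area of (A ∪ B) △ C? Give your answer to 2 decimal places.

|A ∪ B| = 105.7013.
|(A ∪ B) ∩ C| = 73.4558.
|(A ∪ B) △ C| = 105.7013 + 134 − 146.9116 = 92.79.

92.79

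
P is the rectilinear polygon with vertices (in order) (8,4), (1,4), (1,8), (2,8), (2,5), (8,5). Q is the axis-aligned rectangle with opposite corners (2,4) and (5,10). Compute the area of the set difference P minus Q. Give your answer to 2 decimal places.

|P| = 10, |P∩Q| = 3.
|P ∖ Q| = |P| − |P∩Q| = 10 − 3 = 7.00.

7.00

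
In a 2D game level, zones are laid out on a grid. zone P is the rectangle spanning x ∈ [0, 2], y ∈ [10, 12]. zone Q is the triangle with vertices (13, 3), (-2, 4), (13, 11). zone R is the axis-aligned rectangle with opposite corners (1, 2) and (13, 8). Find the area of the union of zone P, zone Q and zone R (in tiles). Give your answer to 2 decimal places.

By inclusion–exclusion:
Individual areas: |zone P| = 4, |zone Q| = 60, |zone R| = 72.
|zone P∩zone Q| = 0.
|zone P∩zone R| = 0 (no overlap).
|zone Q∩zone R| = 47.9571.
|zone P∩zone Q∩zone R| = 0.
|zone P ∪ zone Q ∪ zone R| = 136 − 47.9571 + 0 = 88.04.

88.04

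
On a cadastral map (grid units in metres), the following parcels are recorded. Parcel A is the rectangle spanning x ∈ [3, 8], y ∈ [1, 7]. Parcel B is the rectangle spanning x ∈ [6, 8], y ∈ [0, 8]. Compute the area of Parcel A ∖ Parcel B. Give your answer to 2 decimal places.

18.00

|Parcel A∩Parcel B|: x∈[6,8], y∈[1,7] → 2·6 = 12.
|Parcel A| = 30.
|Parcel A ∖ Parcel B| = |Parcel A| − |Parcel A∩Parcel B| = 30 − 12 = 18.00.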